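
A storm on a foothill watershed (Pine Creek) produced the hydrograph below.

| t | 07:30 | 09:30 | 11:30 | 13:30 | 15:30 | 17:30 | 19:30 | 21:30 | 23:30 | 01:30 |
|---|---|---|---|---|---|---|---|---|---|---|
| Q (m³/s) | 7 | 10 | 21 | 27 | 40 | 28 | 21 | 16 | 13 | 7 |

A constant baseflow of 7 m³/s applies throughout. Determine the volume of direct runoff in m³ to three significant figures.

V ≈ 8.64 × 10^5 m³

Direct-runoff ordinates (Q − Q_b): 0.0, 3.0, 14.0, 20.0, 33.0, 21.0, 14.0, 9.0, 6.0, 0.0 m³/s.
ΣQ_DR = 120.0 m³/s.
With Δt = 2 h = 7200 s, V = ΣQ_DR · Δt = 120.0 × 7200 = 8.64 × 10^5 m³.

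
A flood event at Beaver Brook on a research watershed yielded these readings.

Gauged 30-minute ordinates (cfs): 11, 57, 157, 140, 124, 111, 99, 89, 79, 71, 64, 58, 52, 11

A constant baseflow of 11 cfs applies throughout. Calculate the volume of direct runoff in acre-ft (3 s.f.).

V ≈ 40.0 acre-ft

Direct-runoff ordinates (Q − Q_b): 0.0, 46.0, 146.0, 129.0, 113.0, 100.0, 88.0, 78.0, 68.0, 60.0, 53.0, 47.0, 41.0, 0.0 cfs.
ΣQ_DR = 969.0 cfs.
With Δt = 0.5 h = 1800 s, V = ΣQ_DR · Δt = 969.0 × 1800 = 1.74 × 10^6 ft³ = 40.0 acre-ft.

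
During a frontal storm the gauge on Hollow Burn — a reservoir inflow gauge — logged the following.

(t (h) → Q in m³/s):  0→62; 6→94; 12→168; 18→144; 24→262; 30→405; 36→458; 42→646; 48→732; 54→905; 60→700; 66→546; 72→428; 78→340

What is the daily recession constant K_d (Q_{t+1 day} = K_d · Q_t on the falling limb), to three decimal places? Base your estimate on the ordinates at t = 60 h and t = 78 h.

K_d ≈ 0.382

Between t = 60 h and t = 78 h the flow falls from 700 to 340 m³/s over 3×6 h = 18 h.
Per-interval ratio K = (340/700)^(1/3) = 0.7861; K_d = K^(24/6) = 0.382.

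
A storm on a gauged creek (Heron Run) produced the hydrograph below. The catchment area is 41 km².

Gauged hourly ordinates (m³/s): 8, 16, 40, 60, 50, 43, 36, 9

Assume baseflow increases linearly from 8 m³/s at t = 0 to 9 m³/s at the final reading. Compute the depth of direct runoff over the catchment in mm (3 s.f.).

d ≈ 17.0 mm

Direct runoff: 0.00, 7.86, 31.71, 51.57, 41.43, 34.29, 27.14, 0.00 m³/s; ΣQ_DR = 194.0 m³/s.
V = ΣQ_DR · Δt = 194.0 × 3600 s = 6.984 × 10^5 m³.
Over A = 41 km², depth = V / A = 17.0 mm.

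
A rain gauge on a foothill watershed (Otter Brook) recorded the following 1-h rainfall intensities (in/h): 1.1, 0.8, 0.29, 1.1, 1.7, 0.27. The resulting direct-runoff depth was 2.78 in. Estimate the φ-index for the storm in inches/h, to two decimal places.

Only the 4 blocks with intensity above φ contribute runoff: 1.1, 0.8, 1.1, 1.7 in/h.
Σ(I−φ)·Δt = d  ⇒  (1.1+0.8+1.1+1.7 − 4φ)·1 = 2.78
φ = (4.700 − 2.78/1) / 4 = 0.48 in/h.

φ ≈ 0.48 in/h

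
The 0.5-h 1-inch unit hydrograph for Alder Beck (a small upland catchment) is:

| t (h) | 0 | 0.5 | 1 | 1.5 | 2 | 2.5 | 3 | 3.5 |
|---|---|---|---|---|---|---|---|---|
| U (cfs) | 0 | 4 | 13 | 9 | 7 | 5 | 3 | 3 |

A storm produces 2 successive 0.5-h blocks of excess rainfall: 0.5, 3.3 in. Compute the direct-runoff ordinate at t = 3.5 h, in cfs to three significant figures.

Q ≈ 11.4 cfs

By discrete convolution, Q_j = Σ (P_i / 1 in) · U_{j−i}.
At t = 3.5 h (j=7): Q = (0.5/1)·3 + (3.3/1)·3 = 11.4 cfs.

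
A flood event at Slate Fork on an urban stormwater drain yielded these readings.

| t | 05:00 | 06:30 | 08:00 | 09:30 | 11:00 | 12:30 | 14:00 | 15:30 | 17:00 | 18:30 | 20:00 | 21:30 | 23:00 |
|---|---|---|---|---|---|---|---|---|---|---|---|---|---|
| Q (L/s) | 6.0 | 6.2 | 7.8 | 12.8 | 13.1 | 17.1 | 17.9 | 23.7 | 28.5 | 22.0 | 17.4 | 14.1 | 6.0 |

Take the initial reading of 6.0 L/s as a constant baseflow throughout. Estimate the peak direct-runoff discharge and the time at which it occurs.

Subtracting baseflow gives direct-runoff ordinates: 0.0, 0.2, 1.8, 6.8, 7.1, 11.1, 11.9, 17.7, 22.5, 16.0, 11.4, 8.1, 0.0 L/s.
The maximum is 22.5 L/s, occurring at the reading for t = 17:00.

Q_p = 22.5 L/s at t = 17:00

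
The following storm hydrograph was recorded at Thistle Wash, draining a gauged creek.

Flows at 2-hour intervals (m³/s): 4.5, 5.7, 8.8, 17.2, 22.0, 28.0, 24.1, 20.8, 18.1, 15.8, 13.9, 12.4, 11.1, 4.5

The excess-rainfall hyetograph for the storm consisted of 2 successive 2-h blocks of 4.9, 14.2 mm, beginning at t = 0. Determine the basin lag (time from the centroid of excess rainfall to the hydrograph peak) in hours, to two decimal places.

t_L ≈ 7.51 h

Centroid of excess rainfall: t_c = Σ P_i·t̄_i / ΣP_i = 2.4869 h (block centres at 1, 3 h).
Hydrograph peak occurs at t = 10 h, so basin lag t_L = 10 − 2.4869 = 7.51 h.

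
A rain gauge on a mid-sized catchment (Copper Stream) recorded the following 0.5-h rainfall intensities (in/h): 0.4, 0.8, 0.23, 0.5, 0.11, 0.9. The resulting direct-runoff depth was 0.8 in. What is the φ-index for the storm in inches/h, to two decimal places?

Only the 4 blocks with intensity above φ contribute runoff: 0.4, 0.8, 0.5, 0.9 in/h.
Σ(I−φ)·Δt = d  ⇒  (0.4+0.8+0.5+0.9 − 4φ)·0.5 = 0.8
φ = (2.600 − 0.8/0.5) / 4 = 0.25 in/h.

φ ≈ 0.25 in/h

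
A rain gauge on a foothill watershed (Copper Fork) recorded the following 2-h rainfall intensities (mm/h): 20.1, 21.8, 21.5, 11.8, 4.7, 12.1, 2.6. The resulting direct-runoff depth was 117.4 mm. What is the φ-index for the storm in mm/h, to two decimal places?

φ ≈ 5.72 mm/h

Only the 5 blocks with intensity above φ contribute runoff: 20.1, 21.8, 21.5, 11.8, 12.1 mm/h.
Σ(I−φ)·Δt = d  ⇒  (20.1+21.8+21.5+11.8+12.1 − 5φ)·2 = 117.4
φ = (87.30 − 117.4/2) / 5 = 5.72 mm/h.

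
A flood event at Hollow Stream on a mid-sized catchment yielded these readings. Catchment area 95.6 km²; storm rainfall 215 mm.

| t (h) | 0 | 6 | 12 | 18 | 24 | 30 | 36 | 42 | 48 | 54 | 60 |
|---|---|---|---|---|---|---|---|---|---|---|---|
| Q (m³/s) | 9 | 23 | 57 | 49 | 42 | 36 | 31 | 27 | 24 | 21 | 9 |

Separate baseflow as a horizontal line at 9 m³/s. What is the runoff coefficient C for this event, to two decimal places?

ΣQ_DR = 229.0 m³/s; V = ΣQ_DR·Δt = 4.946 × 10^6 m³.
Runoff depth d = V / A = 51.74 mm.
C = d / P = 51.74 / 215 = 0.24.

C ≈ 0.24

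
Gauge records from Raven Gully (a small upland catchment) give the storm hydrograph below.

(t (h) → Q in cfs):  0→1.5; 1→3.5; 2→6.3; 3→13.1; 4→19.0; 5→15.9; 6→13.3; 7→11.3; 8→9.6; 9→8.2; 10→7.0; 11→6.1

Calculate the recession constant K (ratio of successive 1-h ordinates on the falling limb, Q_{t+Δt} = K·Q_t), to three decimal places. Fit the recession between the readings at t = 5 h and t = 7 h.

K ≈ 0.843

Using the recession-limb readings at t = 5 h and t = 7 h: Q falls from 15.9 to 11.3 cfs over 2 intervals.
K = (Q₂/Q₁)^(1/2) = (11.3/15.9)^(1/2) = 0.843.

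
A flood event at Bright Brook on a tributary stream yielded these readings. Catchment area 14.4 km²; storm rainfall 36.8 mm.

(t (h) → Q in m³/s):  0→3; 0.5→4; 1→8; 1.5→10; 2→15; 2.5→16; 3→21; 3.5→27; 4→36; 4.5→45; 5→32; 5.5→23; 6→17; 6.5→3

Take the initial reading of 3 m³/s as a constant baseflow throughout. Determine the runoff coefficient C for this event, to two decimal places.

ΣQ_DR = 218.0 m³/s; V = ΣQ_DR·Δt = 3.924 × 10^5 m³.
Runoff depth d = V / A = 27.25 mm.
C = d / P = 27.25 / 36.8 = 0.74.

C ≈ 0.74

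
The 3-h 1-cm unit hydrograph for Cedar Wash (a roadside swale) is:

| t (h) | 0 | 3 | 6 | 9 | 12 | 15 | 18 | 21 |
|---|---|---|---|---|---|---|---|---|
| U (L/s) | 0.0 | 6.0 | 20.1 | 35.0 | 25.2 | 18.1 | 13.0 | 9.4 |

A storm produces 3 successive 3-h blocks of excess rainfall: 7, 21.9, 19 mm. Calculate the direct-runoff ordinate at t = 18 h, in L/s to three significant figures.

By discrete convolution, Q_j = Σ (P_i / 10 mm) · U_{j−i}.
At t = 18 h (j=6): Q = (7/10)·13.0 + (21.9/10)·18.1 + (19/10)·25.2 = 96.6 L/s.

Q ≈ 96.6 L/s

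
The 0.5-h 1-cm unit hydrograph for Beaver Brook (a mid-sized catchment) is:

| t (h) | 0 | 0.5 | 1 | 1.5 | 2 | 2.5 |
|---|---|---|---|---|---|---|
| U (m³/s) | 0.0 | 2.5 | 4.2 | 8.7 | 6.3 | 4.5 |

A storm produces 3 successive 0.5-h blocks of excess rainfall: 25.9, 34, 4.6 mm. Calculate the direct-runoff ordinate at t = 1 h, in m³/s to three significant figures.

Q ≈ 19.4 m³/s

By discrete convolution, Q_j = Σ (P_i / 10 mm) · U_{j−i}.
At t = 1 h (j=2): Q = (25.9/10)·4.2 + (34/10)·2.5 + (4.6/10)·0.0 = 19.4 m³/s.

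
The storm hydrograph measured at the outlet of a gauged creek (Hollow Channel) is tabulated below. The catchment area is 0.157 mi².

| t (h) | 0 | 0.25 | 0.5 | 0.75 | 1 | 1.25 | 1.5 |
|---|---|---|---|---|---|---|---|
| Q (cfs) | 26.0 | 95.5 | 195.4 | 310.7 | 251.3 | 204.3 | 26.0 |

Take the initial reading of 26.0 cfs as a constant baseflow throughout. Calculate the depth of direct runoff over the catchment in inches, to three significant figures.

Direct runoff: 0.0, 69.5, 169.4, 284.7, 225.3, 178.3, 0.0 cfs; ΣQ_DR = 927.2 cfs.
V = ΣQ_DR · Δt = 927.2 × 900 s = 8.345 × 10^5 ft³.
Over A = 0.157 mi², depth = V / A = 2.29 in.

d ≈ 2.29 in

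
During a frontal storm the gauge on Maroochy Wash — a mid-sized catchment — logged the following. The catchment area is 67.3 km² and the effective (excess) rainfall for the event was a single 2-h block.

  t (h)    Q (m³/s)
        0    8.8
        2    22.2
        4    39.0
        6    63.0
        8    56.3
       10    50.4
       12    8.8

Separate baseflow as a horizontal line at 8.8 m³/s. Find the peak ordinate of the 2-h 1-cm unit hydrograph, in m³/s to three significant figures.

Direct runoff: 0.0, 13.4, 30.2, 54.2, 47.5, 41.6, 0.0 m³/s; ΣQ_DR = 186.9 m³/s, peak = 54.2 m³/s.
Runoff depth d = ΣQ_DR·Δt / A = 186.9 × 7200 / (67.3 km²) = 20.00 mm.
The 1-cm UH is the DRH scaled by (10 mm)/d, so U_p = 54.2 × 10/20.00 = 27.1 m³/s.

U_p ≈ 27.1 m³/s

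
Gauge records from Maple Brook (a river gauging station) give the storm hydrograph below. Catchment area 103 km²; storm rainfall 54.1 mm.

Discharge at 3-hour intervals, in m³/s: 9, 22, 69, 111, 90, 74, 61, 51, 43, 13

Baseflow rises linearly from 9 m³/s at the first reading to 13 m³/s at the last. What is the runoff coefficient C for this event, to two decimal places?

ΣQ_DR = 433.0 m³/s; V = ΣQ_DR·Δt = 4.676 × 10^6 m³.
Runoff depth d = V / A = 45.40 mm.
C = d / P = 45.40 / 54.1 = 0.84.

C ≈ 0.84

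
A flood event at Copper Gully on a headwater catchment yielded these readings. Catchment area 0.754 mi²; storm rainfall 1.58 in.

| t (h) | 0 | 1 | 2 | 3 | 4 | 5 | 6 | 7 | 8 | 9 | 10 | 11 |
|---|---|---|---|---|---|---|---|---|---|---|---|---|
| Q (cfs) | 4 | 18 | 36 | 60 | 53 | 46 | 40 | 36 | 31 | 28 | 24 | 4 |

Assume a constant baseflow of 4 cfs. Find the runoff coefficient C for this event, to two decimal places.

C ≈ 0.43

ΣQ_DR = 332.0 cfs; V = ΣQ_DR·Δt = 1.195 × 10^6 ft³.
Runoff depth d = V / A = 0.6823 in.
C = d / P = 0.6823 / 1.58 = 0.43.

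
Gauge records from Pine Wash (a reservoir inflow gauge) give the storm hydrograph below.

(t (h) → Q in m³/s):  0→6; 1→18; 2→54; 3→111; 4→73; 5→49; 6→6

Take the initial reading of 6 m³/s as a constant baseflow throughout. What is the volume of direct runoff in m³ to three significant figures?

Direct-runoff ordinates (Q − Q_b): 0.0, 12.0, 48.0, 105.0, 67.0, 43.0, 0.0 m³/s.
ΣQ_DR = 275.0 m³/s.
With Δt = 1 h = 3600 s, V = ΣQ_DR · Δt = 275.0 × 3600 = 9.90 × 10^5 m³.

V ≈ 9.90 × 10^5 m³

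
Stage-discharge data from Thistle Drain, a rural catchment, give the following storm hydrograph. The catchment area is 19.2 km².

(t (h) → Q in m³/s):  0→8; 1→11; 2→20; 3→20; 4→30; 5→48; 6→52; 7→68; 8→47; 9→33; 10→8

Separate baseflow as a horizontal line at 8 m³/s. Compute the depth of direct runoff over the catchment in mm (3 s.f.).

d ≈ 48.2 mm

Direct runoff: 0.0, 3.0, 12.0, 12.0, 22.0, 40.0, 44.0, 60.0, 39.0, 25.0, 0.0 m³/s; ΣQ_DR = 257.0 m³/s.
V = ΣQ_DR · Δt = 257.0 × 3600 s = 9.252 × 10^5 m³.
Over A = 19.2 km², depth = V / A = 48.2 mm.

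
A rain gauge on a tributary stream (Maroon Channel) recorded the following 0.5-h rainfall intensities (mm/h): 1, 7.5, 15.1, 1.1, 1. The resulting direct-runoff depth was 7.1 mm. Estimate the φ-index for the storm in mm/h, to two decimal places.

Only the 2 blocks with intensity above φ contribute runoff: 7.5, 15.1 mm/h.
Σ(I−φ)·Δt = d  ⇒  (7.5+15.1 − 2φ)·0.5 = 7.1
φ = (22.60 − 7.1/0.5) / 2 = 4.20 mm/h.

φ ≈ 4.20 mm/h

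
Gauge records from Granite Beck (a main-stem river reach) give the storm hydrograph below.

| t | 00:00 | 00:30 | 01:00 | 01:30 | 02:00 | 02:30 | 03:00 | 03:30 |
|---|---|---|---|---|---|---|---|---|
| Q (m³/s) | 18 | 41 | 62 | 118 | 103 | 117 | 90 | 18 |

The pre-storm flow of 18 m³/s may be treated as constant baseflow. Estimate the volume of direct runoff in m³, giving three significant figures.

Direct-runoff ordinates (Q − Q_b): 0.0, 23.0, 44.0, 100.0, 85.0, 99.0, 72.0, 0.0 m³/s.
ΣQ_DR = 423.0 m³/s.
With Δt = 0.5 h = 1800 s, V = ΣQ_DR · Δt = 423.0 × 1800 = 7.61 × 10^5 m³.

V ≈ 7.61 × 10^5 m³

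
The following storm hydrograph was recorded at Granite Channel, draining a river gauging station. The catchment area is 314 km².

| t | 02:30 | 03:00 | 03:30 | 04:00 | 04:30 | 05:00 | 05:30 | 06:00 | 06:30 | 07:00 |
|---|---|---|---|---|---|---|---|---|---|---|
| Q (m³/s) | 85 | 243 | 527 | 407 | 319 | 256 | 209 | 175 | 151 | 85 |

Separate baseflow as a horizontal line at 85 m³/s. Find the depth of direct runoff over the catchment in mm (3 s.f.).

d ≈ 9.21 mm

Direct runoff: 0.0, 158.0, 442.0, 322.0, 234.0, 171.0, 124.0, 90.0, 66.0, 0.0 m³/s; ΣQ_DR = 1607 m³/s.
V = ΣQ_DR · Δt = 1607 × 1800 s = 2.893 × 10^6 m³.
Over A = 314 km², depth = V / A = 9.21 mm.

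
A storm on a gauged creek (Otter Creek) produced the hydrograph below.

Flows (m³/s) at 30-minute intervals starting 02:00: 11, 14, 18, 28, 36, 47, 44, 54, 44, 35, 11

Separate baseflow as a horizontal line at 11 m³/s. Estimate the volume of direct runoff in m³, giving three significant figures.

Direct-runoff ordinates (Q − Q_b): 0.0, 3.0, 7.0, 17.0, 25.0, 36.0, 33.0, 43.0, 33.0, 24.0, 0.0 m³/s.
ΣQ_DR = 221.0 m³/s.
With Δt = 0.5 h = 1800 s, V = ΣQ_DR · Δt = 221.0 × 1800 = 3.98 × 10^5 m³.

V ≈ 3.98 × 10^5 m³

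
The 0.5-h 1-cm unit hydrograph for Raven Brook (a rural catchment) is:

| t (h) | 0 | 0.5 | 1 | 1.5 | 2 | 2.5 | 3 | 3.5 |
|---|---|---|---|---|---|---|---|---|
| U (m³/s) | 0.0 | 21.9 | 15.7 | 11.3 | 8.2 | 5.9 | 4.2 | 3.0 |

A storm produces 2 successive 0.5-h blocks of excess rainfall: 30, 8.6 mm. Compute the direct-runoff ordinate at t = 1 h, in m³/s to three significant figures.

Q ≈ 65.9 m³/s

By discrete convolution, Q_j = Σ (P_i / 10 mm) · U_{j−i}.
At t = 1 h (j=2): Q = (30/10)·15.7 + (8.6/10)·21.9 = 65.9 m³/s.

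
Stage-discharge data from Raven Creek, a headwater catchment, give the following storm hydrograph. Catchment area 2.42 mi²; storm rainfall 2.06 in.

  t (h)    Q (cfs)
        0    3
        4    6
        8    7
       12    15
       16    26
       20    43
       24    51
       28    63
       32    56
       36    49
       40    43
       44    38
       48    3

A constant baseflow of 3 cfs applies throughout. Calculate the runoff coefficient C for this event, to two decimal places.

ΣQ_DR = 364.0 cfs; V = ΣQ_DR·Δt = 5.242 × 10^6 ft³.
Runoff depth d = V / A = 0.9323 in.
C = d / P = 0.9323 / 2.06 = 0.45.

C ≈ 0.45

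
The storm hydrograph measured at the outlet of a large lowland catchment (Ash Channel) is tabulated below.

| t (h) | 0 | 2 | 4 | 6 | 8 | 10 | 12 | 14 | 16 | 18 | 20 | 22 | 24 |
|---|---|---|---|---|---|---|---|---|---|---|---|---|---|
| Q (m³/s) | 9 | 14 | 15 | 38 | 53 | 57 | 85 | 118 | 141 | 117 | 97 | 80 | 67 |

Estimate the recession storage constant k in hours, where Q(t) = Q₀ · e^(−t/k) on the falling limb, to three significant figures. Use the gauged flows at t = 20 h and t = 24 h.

k ≈ 10.8 h

On the falling limb, Q drops from 97 to 67 m³/s between t = 20 h and t = 24 h (Δt = 4 h).
k = −Δt / ln(Q₂/Q₁) = −4 / ln(67/97) = 10.8 h.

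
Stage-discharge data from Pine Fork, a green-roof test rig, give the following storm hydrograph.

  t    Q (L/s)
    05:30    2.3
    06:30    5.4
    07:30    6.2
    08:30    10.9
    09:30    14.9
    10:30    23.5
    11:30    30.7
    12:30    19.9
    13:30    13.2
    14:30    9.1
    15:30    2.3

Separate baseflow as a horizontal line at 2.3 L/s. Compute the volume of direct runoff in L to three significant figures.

Direct-runoff ordinates (Q − Q_b): 0.0, 3.1, 3.9, 8.6, 12.6, 21.2, 28.4, 17.6, 10.9, 6.8, 0.0 L/s.
ΣQ_DR = 113.1 L/s.
With Δt = 1 h = 3600 s, V = ΣQ_DR · Δt = 113.1 × 3600 = 4.07 × 10^5 L.

V ≈ 4.07 × 10^5 L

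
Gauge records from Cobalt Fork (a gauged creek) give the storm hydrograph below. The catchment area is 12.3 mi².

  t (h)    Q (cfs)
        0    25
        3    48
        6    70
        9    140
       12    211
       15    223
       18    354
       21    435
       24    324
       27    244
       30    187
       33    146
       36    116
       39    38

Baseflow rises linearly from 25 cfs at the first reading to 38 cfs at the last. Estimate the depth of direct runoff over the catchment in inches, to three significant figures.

d ≈ 0.801 in

Direct runoff: 0.00, 22.00, 43.00, 112.00, 182.00, 193.00, 323.00, 403.00, 291.00, 210.00, 152.00, 110.00, 79.00, 0.00 cfs; ΣQ_DR = 2120 cfs.
V = ΣQ_DR · Δt = 2120 × 10800 s = 2.290 × 10^7 ft³.
Over A = 12.3 mi², depth = V / A = 0.801 in.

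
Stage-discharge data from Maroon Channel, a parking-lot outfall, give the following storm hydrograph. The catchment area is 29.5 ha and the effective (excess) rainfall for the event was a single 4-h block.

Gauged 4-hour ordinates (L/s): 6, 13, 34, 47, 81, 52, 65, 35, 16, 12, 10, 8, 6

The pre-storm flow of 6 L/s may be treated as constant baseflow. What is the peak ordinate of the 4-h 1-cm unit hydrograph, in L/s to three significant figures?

Direct runoff: 0.0, 7.0, 28.0, 41.0, 75.0, 46.0, 59.0, 29.0, 10.0, 6.0, 4.0, 2.0, 0.0 L/s; ΣQ_DR = 307.0 L/s, peak = 75.0 L/s.
Runoff depth d = ΣQ_DR·Δt / A = 307.0 × 14400 / (29.5 ha) = 14.99 mm.
The 1-cm UH is the DRH scaled by (10 mm)/d, so U_p = 75.0 × 10/14.99 = 50.0 L/s.

U_p ≈ 50.0 L/s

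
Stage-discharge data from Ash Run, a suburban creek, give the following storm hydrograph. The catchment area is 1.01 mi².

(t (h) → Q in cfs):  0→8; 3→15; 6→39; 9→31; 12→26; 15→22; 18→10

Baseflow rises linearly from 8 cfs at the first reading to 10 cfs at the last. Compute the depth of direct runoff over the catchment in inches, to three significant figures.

Direct runoff: 0.00, 6.67, 30.33, 22.00, 16.67, 12.33, 0.00 cfs; ΣQ_DR = 88.00 cfs.
V = ΣQ_DR · Δt = 88.00 × 10800 s = 9.504 × 10^5 ft³.
Over A = 1.01 mi², depth = V / A = 0.405 in.

d ≈ 0.405 in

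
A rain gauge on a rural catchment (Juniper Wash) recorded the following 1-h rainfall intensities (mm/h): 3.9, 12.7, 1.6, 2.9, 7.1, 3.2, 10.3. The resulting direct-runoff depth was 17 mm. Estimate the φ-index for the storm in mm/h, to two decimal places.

Only the 3 blocks with intensity above φ contribute runoff: 12.7, 7.1, 10.3 mm/h.
Σ(I−φ)·Δt = d  ⇒  (12.7+7.1+10.3 − 3φ)·1 = 17
φ = (30.10 − 17/1) / 3 = 4.37 mm/h.

φ ≈ 4.37 mm/h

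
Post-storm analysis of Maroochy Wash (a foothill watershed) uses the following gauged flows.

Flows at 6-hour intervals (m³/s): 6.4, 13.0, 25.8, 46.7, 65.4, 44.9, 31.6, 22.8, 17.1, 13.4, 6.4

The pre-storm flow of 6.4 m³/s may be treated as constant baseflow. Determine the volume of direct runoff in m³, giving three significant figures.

V ≈ 4.82 × 10^6 m³

Direct-runoff ordinates (Q − Q_b): 0.0, 6.6, 19.4, 40.3, 59.0, 38.5, 25.2, 16.4, 10.7, 7.0, 0.0 m³/s.
ΣQ_DR = 223.1 m³/s.
With Δt = 6 h = 21600 s, V = ΣQ_DR · Δt = 223.1 × 21600 = 4.82 × 10^6 m³.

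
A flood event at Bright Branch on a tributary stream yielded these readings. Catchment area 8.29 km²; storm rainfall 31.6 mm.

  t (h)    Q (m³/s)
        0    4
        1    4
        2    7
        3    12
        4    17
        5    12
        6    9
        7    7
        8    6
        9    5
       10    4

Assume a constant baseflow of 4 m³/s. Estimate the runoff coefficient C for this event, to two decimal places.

C ≈ 0.59

ΣQ_DR = 43.00 m³/s; V = ΣQ_DR·Δt = 1.548 × 10^5 m³.
Runoff depth d = V / A = 18.67 mm.
C = d / P = 18.67 / 31.6 = 0.59.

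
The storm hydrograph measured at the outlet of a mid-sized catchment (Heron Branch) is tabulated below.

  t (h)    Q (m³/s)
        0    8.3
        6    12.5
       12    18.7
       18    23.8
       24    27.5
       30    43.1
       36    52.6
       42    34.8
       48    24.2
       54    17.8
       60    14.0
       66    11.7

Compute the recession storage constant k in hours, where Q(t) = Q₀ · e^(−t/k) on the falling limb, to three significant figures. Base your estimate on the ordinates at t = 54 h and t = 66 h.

On the falling limb, Q drops from 17.8 to 11.7 m³/s between t = 54 h and t = 66 h (Δt = 12 h).
k = −Δt / ln(Q₂/Q₁) = −12 / ln(11.7/17.8) = 28.6 h.

k ≈ 28.6 h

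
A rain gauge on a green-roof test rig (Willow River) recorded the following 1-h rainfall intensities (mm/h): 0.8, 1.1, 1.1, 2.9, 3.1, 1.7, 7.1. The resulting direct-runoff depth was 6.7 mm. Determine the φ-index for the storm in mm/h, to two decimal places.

Only the 3 blocks with intensity above φ contribute runoff: 2.9, 3.1, 7.1 mm/h.
Σ(I−φ)·Δt = d  ⇒  (2.9+3.1+7.1 − 3φ)·1 = 6.7
φ = (13.10 − 6.7/1) / 3 = 2.13 mm/h.

φ ≈ 2.13 mm/h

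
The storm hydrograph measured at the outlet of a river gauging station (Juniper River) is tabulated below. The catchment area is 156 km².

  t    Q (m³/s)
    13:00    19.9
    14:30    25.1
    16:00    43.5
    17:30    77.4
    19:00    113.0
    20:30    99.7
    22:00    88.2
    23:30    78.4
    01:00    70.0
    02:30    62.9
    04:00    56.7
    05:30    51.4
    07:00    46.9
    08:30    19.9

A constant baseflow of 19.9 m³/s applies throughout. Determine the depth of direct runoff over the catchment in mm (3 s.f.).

d ≈ 19.9 mm

Direct runoff: 0.0, 5.2, 23.6, 57.5, 93.1, 79.8, 68.3, 58.5, 50.1, 43.0, 36.8, 31.5, 27.0, 0.0 m³/s; ΣQ_DR = 574.4 m³/s.
V = ΣQ_DR · Δt = 574.4 × 5400 s = 3.102 × 10^6 m³.
Over A = 156 km², depth = V / A = 19.9 mm.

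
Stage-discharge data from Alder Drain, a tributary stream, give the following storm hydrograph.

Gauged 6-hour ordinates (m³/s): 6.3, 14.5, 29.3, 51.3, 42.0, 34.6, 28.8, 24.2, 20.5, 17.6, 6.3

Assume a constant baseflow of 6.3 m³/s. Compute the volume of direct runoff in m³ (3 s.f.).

V ≈ 4.45 × 10^6 m³

Direct-runoff ordinates (Q − Q_b): 0.0, 8.2, 23.0, 45.0, 35.7, 28.3, 22.5, 17.9, 14.2, 11.3, 0.0 m³/s.
ΣQ_DR = 206.1 m³/s.
With Δt = 6 h = 21600 s, V = ΣQ_DR · Δt = 206.1 × 21600 = 4.45 × 10^6 m³.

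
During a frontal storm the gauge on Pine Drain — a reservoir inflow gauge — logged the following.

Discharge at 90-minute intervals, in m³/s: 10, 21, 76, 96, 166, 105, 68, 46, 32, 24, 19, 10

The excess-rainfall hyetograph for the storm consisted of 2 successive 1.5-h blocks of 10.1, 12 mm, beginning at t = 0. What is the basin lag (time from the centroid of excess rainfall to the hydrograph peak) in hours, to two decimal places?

Centroid of excess rainfall: t_c = Σ P_i·t̄_i / ΣP_i = 1.5645 h (block centres at 0.75, 2.25 h).
Hydrograph peak occurs at t = 6 h, so basin lag t_L = 6 − 1.5645 = 4.44 h.

t_L ≈ 4.44 h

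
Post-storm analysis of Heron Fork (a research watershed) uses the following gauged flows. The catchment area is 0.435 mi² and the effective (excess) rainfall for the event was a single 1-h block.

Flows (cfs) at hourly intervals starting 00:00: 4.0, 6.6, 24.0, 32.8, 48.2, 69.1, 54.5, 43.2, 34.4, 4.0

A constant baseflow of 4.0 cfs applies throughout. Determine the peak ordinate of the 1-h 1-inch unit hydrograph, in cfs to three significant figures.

U_p ≈ 65.1 cfs

Direct runoff: 0.0, 2.6, 20.0, 28.8, 44.2, 65.1, 50.5, 39.2, 30.4, 0.0 cfs; ΣQ_DR = 280.8 cfs, peak = 65.1 cfs.
Runoff depth d = ΣQ_DR·Δt / A = 280.8 × 3600 / (0.435 mi²) = 1.000 in.
The 1-inch UH is the DRH scaled by (1 in)/d, so U_p = 65.1 × 1/1.000 = 65.1 cfs.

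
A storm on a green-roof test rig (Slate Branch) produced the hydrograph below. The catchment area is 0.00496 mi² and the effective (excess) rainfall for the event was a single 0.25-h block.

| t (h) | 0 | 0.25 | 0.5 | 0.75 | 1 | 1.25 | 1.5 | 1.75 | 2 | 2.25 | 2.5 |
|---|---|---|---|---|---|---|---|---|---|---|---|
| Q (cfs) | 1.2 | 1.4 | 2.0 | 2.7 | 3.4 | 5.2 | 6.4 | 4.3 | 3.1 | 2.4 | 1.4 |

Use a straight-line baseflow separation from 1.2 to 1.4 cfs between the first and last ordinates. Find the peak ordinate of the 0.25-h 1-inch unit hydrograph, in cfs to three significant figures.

Direct runoff: 0.00, 0.18, 0.76, 1.44, 2.12, 3.90, 5.08, 2.96, 1.74, 1.02, 0.00 cfs; ΣQ_DR = 19.20 cfs, peak = 5.08 cfs.
Runoff depth d = ΣQ_DR·Δt / A = 19.20 × 900 / (0.00496 mi²) = 1.500 in.
The 1-inch UH is the DRH scaled by (1 in)/d, so U_p = 5.08 × 1/1.500 = 3.39 cfs.

U_p ≈ 3.39 cfs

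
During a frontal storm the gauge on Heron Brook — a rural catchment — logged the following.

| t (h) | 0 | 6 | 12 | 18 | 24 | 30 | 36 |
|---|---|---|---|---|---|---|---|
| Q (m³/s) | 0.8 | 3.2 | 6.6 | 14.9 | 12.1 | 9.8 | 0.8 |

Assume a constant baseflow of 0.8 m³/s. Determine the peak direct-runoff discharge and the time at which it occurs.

Q_p = 14.1 m³/s at t = 18 h

Subtracting baseflow gives direct-runoff ordinates: 0.0, 2.4, 5.8, 14.1, 11.3, 9.0, 0.0 m³/s.
The maximum is 14.1 m³/s, occurring at the reading for t = 18 h.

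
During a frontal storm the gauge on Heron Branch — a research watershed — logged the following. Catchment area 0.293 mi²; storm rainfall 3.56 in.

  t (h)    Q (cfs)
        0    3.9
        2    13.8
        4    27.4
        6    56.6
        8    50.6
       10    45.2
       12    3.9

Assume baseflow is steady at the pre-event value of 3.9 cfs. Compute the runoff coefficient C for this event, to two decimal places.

C ≈ 0.52

ΣQ_DR = 174.1 cfs; V = ΣQ_DR·Δt = 1.254 × 10^6 ft³.
Runoff depth d = V / A = 1.842 in.
C = d / P = 1.842 / 3.56 = 0.52.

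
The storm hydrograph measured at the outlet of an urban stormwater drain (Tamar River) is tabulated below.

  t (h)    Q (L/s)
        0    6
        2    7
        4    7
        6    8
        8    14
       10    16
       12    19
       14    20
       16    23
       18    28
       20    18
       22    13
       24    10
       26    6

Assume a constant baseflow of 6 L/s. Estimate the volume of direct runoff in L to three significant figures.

Direct-runoff ordinates (Q − Q_b): 0.0, 1.0, 1.0, 2.0, 8.0, 10.0, 13.0, 14.0, 17.0, 22.0, 12.0, 7.0, 4.0, 0.0 L/s.
ΣQ_DR = 111.0 L/s.
With Δt = 2 h = 7200 s, V = ΣQ_DR · Δt = 111.0 × 7200 = 7.99 × 10^5 L.

V ≈ 7.99 × 10^5 L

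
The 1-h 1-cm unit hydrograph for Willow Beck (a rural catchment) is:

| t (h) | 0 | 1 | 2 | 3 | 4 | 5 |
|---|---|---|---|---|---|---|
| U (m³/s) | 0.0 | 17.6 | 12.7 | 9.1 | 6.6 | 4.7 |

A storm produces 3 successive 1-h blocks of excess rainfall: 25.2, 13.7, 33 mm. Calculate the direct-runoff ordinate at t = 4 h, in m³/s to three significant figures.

By discrete convolution, Q_j = Σ (P_i / 10 mm) · U_{j−i}.
At t = 4 h (j=4): Q = (25.2/10)·6.6 + (13.7/10)·9.1 + (33/10)·12.7 = 71.0 m³/s.

Q ≈ 71.0 m³/s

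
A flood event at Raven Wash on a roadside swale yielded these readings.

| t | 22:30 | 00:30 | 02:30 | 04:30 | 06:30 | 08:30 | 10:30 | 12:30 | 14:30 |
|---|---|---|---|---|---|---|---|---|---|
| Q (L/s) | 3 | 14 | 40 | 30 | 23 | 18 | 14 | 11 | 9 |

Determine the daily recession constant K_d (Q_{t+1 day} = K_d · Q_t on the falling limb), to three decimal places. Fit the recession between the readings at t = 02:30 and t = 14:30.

Between t = 02:30 and t = 14:30 the flow falls from 40 to 9 L/s over 6×2 h = 12 h.
Per-interval ratio K = (9/40)^(1/6) = 0.7799; K_d = K^(24/2) = 0.051.

K_d ≈ 0.051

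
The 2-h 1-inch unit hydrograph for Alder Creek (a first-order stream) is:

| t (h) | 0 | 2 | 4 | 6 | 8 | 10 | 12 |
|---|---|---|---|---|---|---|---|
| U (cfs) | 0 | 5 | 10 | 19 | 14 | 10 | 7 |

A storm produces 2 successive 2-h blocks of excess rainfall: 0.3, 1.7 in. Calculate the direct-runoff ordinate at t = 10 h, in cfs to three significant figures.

By discrete convolution, Q_j = Σ (P_i / 1 in) · U_{j−i}.
At t = 10 h (j=5): Q = (0.3/1)·10 + (1.7/1)·14 = 26.8 cfs.

Q ≈ 26.8 cfs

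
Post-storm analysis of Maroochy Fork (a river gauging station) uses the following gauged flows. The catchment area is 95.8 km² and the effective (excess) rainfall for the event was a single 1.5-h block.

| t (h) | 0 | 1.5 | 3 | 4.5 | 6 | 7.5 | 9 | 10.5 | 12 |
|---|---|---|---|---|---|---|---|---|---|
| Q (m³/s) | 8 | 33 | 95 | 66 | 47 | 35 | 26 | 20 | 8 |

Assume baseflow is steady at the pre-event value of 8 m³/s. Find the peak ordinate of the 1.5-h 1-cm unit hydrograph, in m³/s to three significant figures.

Direct runoff: 0.0, 25.0, 87.0, 58.0, 39.0, 27.0, 18.0, 12.0, 0.0 m³/s; ΣQ_DR = 266.0 m³/s, peak = 87.0 m³/s.
Runoff depth d = ΣQ_DR·Δt / A = 266.0 × 5400 / (95.8 km²) = 14.99 mm.
The 1-cm UH is the DRH scaled by (10 mm)/d, so U_p = 87.0 × 10/14.99 = 58.0 m³/s.

U_p ≈ 58.0 m³/s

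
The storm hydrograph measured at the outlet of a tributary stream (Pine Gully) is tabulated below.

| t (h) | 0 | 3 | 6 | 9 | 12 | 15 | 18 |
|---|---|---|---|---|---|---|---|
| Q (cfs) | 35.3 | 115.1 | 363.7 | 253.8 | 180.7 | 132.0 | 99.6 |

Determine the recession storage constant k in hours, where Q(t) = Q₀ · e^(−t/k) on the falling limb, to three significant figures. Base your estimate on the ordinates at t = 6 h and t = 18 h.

k ≈ 9.27 h

On the falling limb, Q drops from 363.7 to 99.6 cfs between t = 6 h and t = 18 h (Δt = 12 h).
k = −Δt / ln(Q₂/Q₁) = −12 / ln(99.6/363.7) = 9.27 h.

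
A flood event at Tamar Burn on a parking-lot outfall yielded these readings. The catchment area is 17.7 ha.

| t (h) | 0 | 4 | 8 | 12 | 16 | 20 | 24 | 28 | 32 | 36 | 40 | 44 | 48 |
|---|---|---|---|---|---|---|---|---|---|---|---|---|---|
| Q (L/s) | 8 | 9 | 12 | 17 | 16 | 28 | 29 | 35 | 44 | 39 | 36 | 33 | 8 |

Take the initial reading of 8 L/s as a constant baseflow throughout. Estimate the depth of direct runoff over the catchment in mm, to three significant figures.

Direct runoff: 0.0, 1.0, 4.0, 9.0, 8.0, 20.0, 21.0, 27.0, 36.0, 31.0, 28.0, 25.0, 0.0 L/s; ΣQ_DR = 210.0 L/s.
V = ΣQ_DR · Δt = 210.0 × 14400 s = 3.024 × 10^6 L.
Over A = 17.7 ha, depth = V / A = 17.1 mm.

d ≈ 17.1 mm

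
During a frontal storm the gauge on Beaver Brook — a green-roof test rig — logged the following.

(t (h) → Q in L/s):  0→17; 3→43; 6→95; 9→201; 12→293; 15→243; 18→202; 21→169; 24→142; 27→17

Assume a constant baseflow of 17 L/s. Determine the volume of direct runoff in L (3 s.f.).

Direct-runoff ordinates (Q − Q_b): 0.0, 26.0, 78.0, 184.0, 276.0, 226.0, 185.0, 152.0, 125.0, 0.0 L/s.
ΣQ_DR = 1252 L/s.
With Δt = 3 h = 10800 s, V = ΣQ_DR · Δt = 1252 × 10800 = 1.35 × 10^7 L.

V ≈ 1.35 × 10^7 L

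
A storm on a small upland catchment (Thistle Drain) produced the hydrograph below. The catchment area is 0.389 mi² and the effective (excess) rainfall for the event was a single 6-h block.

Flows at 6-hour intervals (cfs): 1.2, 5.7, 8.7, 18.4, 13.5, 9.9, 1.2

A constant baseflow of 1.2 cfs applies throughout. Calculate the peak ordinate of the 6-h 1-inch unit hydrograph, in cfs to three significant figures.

U_p ≈ 14.3 cfs

Direct runoff: 0.0, 4.5, 7.5, 17.2, 12.3, 8.7, 0.0 cfs; ΣQ_DR = 50.20 cfs, peak = 17.2 cfs.
Runoff depth d = ΣQ_DR·Δt / A = 50.20 × 21600 / (0.389 mi²) = 1.200 in.
The 1-inch UH is the DRH scaled by (1 in)/d, so U_p = 17.2 × 1/1.200 = 14.3 cfs.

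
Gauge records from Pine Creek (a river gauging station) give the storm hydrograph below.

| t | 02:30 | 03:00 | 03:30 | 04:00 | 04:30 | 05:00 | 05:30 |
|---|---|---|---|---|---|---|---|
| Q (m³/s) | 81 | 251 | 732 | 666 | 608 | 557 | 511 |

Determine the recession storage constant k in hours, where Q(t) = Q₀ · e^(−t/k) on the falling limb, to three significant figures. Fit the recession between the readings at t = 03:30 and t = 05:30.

k ≈ 5.56 h

On the falling limb, Q drops from 732 to 511 m³/s between t = 03:30 and t = 05:30 (Δt = 2 h).
k = −Δt / ln(Q₂/Q₁) = −2 / ln(511/732) = 5.56 h.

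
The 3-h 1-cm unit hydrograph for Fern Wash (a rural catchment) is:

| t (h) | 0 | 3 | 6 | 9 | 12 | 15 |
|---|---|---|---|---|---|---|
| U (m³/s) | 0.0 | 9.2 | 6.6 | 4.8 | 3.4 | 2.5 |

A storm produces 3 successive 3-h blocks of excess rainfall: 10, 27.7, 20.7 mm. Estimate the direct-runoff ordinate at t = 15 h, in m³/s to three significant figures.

Q ≈ 21.9 m³/s

By discrete convolution, Q_j = Σ (P_i / 10 mm) · U_{j−i}.
At t = 15 h (j=5): Q = (10/10)·2.5 + (27.7/10)·3.4 + (20.7/10)·4.8 = 21.9 m³/s.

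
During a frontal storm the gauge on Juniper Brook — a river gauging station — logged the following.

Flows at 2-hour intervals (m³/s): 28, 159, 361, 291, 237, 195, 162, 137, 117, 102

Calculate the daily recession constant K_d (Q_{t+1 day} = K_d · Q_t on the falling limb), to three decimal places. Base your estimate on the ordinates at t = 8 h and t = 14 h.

Between t = 8 h and t = 14 h the flow falls from 237 to 137 m³/s over 3×2 h = 6 h.
Per-interval ratio K = (137/237)^(1/3) = 0.8330; K_d = K^(24/2) = 0.112.

K_d ≈ 0.112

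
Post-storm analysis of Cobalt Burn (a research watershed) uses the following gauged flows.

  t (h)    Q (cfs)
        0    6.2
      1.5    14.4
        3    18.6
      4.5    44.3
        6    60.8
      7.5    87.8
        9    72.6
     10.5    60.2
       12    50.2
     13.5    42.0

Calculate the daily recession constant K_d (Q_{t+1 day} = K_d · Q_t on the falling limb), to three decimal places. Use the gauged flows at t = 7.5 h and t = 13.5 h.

K_d ≈ 0.052

Between t = 7.5 h and t = 13.5 h the flow falls from 87.8 to 42.0 cfs over 4×1.5 h = 6 h.
Per-interval ratio K = (42.0/87.8)^(1/4) = 0.8316; K_d = K^(24/1.5) = 0.052.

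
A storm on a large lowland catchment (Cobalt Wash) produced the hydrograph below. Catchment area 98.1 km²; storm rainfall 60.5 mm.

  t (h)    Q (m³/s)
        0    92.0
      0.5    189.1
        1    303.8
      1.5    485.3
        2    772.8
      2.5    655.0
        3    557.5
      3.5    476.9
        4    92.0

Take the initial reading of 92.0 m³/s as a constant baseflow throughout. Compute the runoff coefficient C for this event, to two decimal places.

C ≈ 0.85

ΣQ_DR = 2796 m³/s; V = ΣQ_DR·Δt = 5.034 × 10^6 m³.
Runoff depth d = V / A = 51.31 mm.
C = d / P = 51.31 / 60.5 = 0.85.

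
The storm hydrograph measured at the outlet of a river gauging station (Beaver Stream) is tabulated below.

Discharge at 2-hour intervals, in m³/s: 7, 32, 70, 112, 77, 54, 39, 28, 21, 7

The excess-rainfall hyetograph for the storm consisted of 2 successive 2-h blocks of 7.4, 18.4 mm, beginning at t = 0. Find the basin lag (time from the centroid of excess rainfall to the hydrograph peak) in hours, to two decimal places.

t_L ≈ 3.57 h

Centroid of excess rainfall: t_c = Σ P_i·t̄_i / ΣP_i = 2.4264 h (block centres at 1, 3 h).
Hydrograph peak occurs at t = 6 h, so basin lag t_L = 6 − 2.4264 = 3.57 h.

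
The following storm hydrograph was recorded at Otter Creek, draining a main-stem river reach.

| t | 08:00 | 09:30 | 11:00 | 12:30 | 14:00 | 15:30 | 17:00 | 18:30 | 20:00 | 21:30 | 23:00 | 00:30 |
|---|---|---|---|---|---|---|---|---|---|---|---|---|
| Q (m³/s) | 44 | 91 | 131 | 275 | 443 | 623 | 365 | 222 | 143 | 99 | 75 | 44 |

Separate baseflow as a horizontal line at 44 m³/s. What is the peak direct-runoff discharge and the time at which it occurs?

Subtracting baseflow gives direct-runoff ordinates: 0.0, 47.0, 87.0, 231.0, 399.0, 579.0, 321.0, 178.0, 99.0, 55.0, 31.0, 0.0 m³/s.
The maximum is 579.0 m³/s, occurring at the reading for t = 15:30.

Q_p = 579.0 m³/s at t = 15:30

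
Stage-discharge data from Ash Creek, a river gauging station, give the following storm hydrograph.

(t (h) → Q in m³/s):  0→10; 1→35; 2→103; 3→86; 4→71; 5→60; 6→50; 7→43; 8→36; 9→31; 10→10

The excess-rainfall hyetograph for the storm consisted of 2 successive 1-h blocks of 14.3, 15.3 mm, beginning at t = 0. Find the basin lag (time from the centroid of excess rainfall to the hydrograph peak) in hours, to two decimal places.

t_L ≈ 0.98 h

Centroid of excess rainfall: t_c = Σ P_i·t̄_i / ΣP_i = 1.0169 h (block centres at 0.5, 1.5 h).
Hydrograph peak occurs at t = 2 h, so basin lag t_L = 2 − 1.0169 = 0.98 h.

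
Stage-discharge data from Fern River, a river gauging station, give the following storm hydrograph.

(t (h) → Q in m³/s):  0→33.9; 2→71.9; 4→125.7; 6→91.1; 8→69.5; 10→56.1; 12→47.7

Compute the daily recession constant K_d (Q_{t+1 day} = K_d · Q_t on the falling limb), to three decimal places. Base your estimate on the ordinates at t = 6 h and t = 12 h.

Between t = 6 h and t = 12 h the flow falls from 91.1 to 47.7 m³/s over 3×2 h = 6 h.
Per-interval ratio K = (47.7/91.1)^(1/3) = 0.8060; K_d = K^(24/2) = 0.075.

K_d ≈ 0.075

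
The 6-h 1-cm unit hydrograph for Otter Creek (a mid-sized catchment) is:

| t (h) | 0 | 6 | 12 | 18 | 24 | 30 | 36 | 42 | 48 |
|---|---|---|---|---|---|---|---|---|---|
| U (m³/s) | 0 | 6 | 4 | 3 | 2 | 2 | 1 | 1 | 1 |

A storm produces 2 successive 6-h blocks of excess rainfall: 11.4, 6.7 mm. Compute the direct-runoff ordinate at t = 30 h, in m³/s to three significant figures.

Q ≈ 3.62 m³/s

By discrete convolution, Q_j = Σ (P_i / 10 mm) · U_{j−i}.
At t = 30 h (j=5): Q = (11.4/10)·2 + (6.7/10)·2 = 3.62 m³/s.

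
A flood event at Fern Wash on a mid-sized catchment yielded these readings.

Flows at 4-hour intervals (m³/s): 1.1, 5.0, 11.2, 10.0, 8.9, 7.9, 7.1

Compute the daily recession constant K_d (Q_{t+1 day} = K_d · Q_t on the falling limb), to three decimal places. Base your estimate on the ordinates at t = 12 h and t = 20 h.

Between t = 12 h and t = 20 h the flow falls from 10.0 to 7.9 m³/s over 2×4 h = 8 h.
Per-interval ratio K = (7.9/10.0)^(1/2) = 0.8888; K_d = K^(24/4) = 0.493.

K_d ≈ 0.493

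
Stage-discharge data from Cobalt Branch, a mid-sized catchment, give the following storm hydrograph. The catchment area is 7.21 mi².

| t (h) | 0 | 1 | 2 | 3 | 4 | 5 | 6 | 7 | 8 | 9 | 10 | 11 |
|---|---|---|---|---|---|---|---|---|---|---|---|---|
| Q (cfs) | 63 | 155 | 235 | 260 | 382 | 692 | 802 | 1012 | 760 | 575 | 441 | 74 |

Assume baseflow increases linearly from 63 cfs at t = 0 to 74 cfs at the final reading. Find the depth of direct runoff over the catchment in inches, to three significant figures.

d ≈ 0.995 in

Direct runoff: 0.00, 91.00, 170.00, 194.00, 315.00, 624.00, 733.00, 942.00, 689.00, 503.00, 368.00, 0.00 cfs; ΣQ_DR = 4629 cfs.
V = ΣQ_DR · Δt = 4629 × 3600 s = 1.666 × 10^7 ft³.
Over A = 7.21 mi², depth = V / A = 0.995 in.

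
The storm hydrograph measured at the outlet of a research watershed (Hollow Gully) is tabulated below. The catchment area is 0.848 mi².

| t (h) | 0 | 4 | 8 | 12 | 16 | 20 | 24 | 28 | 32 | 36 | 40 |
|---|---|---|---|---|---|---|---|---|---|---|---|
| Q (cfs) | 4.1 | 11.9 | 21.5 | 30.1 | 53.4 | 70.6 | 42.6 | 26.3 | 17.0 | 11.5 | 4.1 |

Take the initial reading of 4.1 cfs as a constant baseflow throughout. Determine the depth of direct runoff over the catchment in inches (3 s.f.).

d ≈ 1.81 in

Direct runoff: 0.0, 7.8, 17.4, 26.0, 49.3, 66.5, 38.5, 22.2, 12.9, 7.4, 0.0 cfs; ΣQ_DR = 248.0 cfs.
V = ΣQ_DR · Δt = 248.0 × 14400 s = 3.571 × 10^6 ft³.
Over A = 0.848 mi², depth = V / A = 1.81 in.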